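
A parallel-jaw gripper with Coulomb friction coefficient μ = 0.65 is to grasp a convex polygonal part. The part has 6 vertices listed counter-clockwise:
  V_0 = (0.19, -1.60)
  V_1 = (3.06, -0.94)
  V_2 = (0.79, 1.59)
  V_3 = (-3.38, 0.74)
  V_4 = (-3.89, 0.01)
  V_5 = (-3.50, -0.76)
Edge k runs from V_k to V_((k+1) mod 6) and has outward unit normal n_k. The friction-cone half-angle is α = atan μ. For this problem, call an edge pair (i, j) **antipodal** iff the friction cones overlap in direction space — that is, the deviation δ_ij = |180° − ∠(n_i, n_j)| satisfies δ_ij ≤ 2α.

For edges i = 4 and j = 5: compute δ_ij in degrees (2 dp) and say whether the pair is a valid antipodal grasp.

α = atan 0.65 = 33.02°;  2α = 66.05°
edge 4: e_4 = (+0.39, -0.77);  n_4 = (-0.8921, -0.4518)
edge 5: e_5 = (+3.69, -0.84);  n_5 = (-0.2220, -0.9751)
∠(n_4, n_5) = 50.31°
δ = |180° − 50.31°| = 129.69°
129.69° > 2α = 66.05°  →  invalid

δ = 129.69°, invalid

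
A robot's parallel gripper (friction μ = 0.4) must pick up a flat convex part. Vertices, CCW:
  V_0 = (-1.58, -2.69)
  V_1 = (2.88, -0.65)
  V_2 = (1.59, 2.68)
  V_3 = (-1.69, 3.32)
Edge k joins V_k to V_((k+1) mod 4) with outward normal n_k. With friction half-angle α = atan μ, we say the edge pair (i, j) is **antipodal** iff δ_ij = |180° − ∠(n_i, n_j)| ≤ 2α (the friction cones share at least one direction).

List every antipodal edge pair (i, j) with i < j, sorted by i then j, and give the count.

α = atan 0.4 = 21.80°;  2α = 43.60°
n_0 = (+0.4160, -0.9094)
n_1 = (+0.9325, +0.3612)
n_2 = (+0.1915, +0.9815)
n_3 = (-0.9998, -0.0183)
  (0,1): δ = 93.40°  ·
  (0,2): δ = 35.62°  ✓
  (0,3): δ = 66.47°  ·
  (1,2): δ = 122.22°  ·
  (1,3): δ = 20.13°  ✓
  (2,3): δ = 77.91°  ·
antipodal pairs: 2

count = 2; pairs: (0,2), (1,3)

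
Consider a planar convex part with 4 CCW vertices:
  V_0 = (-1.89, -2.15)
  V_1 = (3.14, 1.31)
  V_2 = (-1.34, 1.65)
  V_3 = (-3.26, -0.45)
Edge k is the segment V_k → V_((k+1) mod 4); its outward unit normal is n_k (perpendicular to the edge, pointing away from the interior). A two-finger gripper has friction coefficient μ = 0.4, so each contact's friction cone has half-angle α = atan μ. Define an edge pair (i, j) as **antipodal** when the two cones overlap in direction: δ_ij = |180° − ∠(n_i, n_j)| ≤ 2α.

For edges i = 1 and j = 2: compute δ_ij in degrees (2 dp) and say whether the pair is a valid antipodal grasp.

α = atan 0.4 = 21.80°;  2α = 43.60°
edge 1: e_1 = (-4.48, +0.34);  n_1 = (+0.0757, +0.9971)
edge 2: e_2 = (-1.92, -2.10);  n_2 = (-0.7380, +0.6748)
∠(n_1, n_2) = 51.90°
δ = |180° − 51.90°| = 128.10°
128.10° > 2α = 43.60°  →  invalid

δ = 128.10°, invalid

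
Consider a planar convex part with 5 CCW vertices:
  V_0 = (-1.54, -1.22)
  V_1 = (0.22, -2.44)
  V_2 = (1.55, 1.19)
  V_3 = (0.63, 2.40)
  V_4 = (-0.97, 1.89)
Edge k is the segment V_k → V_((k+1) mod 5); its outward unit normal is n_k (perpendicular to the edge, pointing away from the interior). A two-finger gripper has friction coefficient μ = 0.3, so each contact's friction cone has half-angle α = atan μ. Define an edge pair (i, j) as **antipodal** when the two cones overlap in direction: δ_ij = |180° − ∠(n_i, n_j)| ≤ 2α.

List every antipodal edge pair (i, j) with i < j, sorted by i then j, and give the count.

α = atan 0.3 = 16.70°;  2α = 33.40°
n_0 = (-0.5697, -0.8219)
n_1 = (+0.9390, -0.3440)
n_2 = (+0.7960, +0.6053)
n_3 = (-0.3037, +0.9528)
n_4 = (-0.9836, +0.1803)
  (0,1): δ = 75.39°  ·
  (0,2): δ = 18.02°  ✓
  (0,3): δ = 52.41°  ·
  (0,4): δ = 114.34°  ·
  (1,2): δ = 122.63°  ·
  (1,3): δ = 52.20°  ·
  (1,4): δ = 9.74°  ✓
  (2,3): δ = 109.57°  ·
  (2,4): δ = 47.63°  ·
  (3,4): δ = 118.07°  ·
antipodal pairs: 2

count = 2; pairs: (0,2), (1,4)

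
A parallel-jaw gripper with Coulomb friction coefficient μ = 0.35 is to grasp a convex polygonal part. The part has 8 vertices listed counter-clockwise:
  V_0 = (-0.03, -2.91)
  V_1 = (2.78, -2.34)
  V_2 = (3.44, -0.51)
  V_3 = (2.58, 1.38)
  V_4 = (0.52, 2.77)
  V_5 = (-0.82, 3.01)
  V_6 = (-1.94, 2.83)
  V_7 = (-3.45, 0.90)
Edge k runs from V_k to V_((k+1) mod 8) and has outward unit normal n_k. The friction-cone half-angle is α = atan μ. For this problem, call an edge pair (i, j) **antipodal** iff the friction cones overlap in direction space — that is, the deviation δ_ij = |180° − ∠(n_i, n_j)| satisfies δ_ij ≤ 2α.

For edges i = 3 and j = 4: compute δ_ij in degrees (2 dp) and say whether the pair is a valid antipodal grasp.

α = atan 0.35 = 19.29°;  2α = 38.58°
edge 3: e_3 = (-2.06, +1.39);  n_3 = (+0.5593, +0.8289)
edge 4: e_4 = (-1.34, +0.24);  n_4 = (+0.1763, +0.9843)
∠(n_3, n_4) = 23.86°
δ = |180° − 23.86°| = 156.14°
156.14° > 2α = 38.58°  →  invalid

δ = 156.14°, invalid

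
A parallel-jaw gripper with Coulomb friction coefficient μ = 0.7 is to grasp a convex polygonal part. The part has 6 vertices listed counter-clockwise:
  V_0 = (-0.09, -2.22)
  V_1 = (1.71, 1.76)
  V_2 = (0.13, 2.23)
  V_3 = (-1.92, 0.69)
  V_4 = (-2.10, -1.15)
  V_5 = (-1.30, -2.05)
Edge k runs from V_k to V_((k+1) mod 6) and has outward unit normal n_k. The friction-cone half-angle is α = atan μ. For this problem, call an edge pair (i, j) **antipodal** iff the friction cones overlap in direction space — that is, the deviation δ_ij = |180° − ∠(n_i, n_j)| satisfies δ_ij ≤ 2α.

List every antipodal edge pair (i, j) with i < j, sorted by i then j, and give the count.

count = 6; pairs: (0,2), (0,3), (0,4), (1,4), (1,5), (2,5)

α = atan 0.7 = 34.99°;  2α = 69.98°
n_0 = (+0.9111, -0.4121)
n_1 = (+0.2851, +0.9585)
n_2 = (-0.6006, +0.7995)
n_3 = (-0.9952, +0.0974)
n_4 = (-0.7474, -0.6644)
n_5 = (-0.1391, -0.9903)
  (0,1): δ = 82.23°  ·
  (0,2): δ = 28.75°  ✓
  (0,3): δ = 18.75°  ✓
  (0,4): δ = 65.97°  ✓
  (0,5): δ = 106.34°  ·
  (1,2): δ = 126.52°  ·
  (1,3): δ = 79.02°  ·
  (1,4): δ = 31.80°  ✓
  (1,5): δ = 8.57°  ✓
  (2,3): δ = 132.50°  ·
  (2,4): δ = 85.28°  ·
  (2,5): δ = 44.91°  ✓
  (3,4): δ = 132.78°  ·
  (3,5): δ = 92.41°  ·
  (4,5): δ = 139.63°  ·
antipodal pairs: 6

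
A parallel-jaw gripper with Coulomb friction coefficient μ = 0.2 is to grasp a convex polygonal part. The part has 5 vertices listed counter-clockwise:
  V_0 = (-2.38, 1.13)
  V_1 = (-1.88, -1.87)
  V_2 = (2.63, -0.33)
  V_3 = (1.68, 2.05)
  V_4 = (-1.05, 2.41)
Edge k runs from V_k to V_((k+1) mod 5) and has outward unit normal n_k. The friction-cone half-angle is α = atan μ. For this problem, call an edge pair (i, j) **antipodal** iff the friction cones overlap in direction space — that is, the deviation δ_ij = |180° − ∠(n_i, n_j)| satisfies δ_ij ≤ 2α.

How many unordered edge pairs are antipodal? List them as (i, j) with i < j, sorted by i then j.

count = 1; pairs: (0,2)

α = atan 0.2 = 11.31°;  2α = 22.62°
n_0 = (-0.9864, -0.1644)
n_1 = (+0.3231, -0.9463)
n_2 = (+0.9287, +0.3707)
n_3 = (+0.1307, +0.9914)
n_4 = (-0.6934, +0.7205)
  (0,1): δ = 80.61°  ·
  (0,2): δ = 12.30°  ✓
  (0,3): δ = 73.03°  ·
  (0,4): δ = 124.44°  ·
  (1,2): δ = 87.09°  ·
  (1,3): δ = 26.37°  ·
  (1,4): δ = 25.05°  ·
  (2,3): δ = 119.27°  ·
  (2,4): δ = 67.86°  ·
  (3,4): δ = 128.59°  ·
antipodal pairs: 1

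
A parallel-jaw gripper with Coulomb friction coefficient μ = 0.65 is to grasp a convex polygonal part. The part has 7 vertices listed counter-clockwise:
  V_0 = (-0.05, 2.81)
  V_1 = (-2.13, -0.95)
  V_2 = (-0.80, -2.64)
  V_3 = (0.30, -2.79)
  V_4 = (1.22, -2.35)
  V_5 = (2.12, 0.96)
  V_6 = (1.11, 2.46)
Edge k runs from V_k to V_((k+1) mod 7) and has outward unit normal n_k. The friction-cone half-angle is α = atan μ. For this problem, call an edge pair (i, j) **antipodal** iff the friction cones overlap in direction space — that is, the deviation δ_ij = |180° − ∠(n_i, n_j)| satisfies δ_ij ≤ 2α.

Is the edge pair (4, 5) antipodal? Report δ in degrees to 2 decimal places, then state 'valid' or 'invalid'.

δ = 130.84°, invalid

α = atan 0.65 = 33.02°;  2α = 66.05°
edge 4: e_4 = (+0.90, +3.31);  n_4 = (+0.9650, -0.2624)
edge 5: e_5 = (-1.01, +1.50);  n_5 = (+0.8295, +0.5585)
∠(n_4, n_5) = 49.16°
δ = |180° − 49.16°| = 130.84°
130.84° > 2α = 66.05°  →  invalid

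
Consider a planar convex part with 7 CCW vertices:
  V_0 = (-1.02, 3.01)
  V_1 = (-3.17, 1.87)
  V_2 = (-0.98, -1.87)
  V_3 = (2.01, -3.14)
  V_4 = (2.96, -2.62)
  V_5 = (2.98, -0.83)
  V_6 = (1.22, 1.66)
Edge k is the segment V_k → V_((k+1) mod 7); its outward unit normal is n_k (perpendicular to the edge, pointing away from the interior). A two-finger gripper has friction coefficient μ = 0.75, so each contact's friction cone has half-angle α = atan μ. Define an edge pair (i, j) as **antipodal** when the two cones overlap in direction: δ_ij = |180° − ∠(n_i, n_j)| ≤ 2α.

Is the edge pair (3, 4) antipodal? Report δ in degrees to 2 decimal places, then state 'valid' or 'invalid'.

δ = 119.34°, invalid

α = atan 0.75 = 36.87°;  2α = 73.74°
edge 3: e_3 = (+0.95, +0.52);  n_3 = (+0.4801, -0.8772)
edge 4: e_4 = (+0.02, +1.79);  n_4 = (+0.9999, -0.0112)
∠(n_3, n_4) = 60.66°
δ = |180° − 60.66°| = 119.34°
119.34° > 2α = 73.74°  →  invalid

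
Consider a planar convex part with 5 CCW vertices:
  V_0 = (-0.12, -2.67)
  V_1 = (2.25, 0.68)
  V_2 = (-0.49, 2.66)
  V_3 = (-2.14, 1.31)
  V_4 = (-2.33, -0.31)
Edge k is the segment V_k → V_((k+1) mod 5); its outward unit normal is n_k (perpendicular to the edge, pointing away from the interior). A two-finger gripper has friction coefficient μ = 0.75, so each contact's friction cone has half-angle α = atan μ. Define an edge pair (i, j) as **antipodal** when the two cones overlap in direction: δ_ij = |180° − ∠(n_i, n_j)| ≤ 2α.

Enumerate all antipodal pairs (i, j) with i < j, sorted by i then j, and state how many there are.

α = atan 0.75 = 36.87°;  2α = 73.74°
n_0 = (+0.8164, -0.5775)
n_1 = (+0.5857, +0.8105)
n_2 = (-0.6332, +0.7740)
n_3 = (-0.9932, +0.1165)
n_4 = (-0.7299, -0.6835)
  (0,1): δ = 90.57°  ·
  (0,2): δ = 15.43°  ✓
  (0,3): δ = 28.59°  ✓
  (0,4): δ = 78.40°  ·
  (1,2): δ = 104.86°  ·
  (1,3): δ = 60.84°  ✓
  (1,4): δ = 11.03°  ✓
  (2,3): δ = 135.98°  ·
  (2,4): δ = 86.17°  ·
  (3,4): δ = 130.19°  ·
antipodal pairs: 4

count = 4; pairs: (0,2), (0,3), (1,3), (1,4)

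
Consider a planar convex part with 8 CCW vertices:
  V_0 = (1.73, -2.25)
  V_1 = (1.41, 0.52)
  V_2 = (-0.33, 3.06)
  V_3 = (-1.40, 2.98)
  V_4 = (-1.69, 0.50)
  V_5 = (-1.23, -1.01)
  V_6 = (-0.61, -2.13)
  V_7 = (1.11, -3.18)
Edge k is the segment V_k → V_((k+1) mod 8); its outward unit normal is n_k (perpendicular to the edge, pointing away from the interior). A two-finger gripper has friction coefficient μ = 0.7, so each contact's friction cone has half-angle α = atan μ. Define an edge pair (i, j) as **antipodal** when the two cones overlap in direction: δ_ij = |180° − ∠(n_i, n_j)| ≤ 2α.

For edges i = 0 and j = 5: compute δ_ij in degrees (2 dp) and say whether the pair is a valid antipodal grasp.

δ = 22.38°, valid

α = atan 0.7 = 34.99°;  2α = 69.98°
edge 0: e_0 = (-0.32, +2.77);  n_0 = (+0.9934, +0.1148)
edge 5: e_5 = (+0.62, -1.12);  n_5 = (-0.8749, -0.4843)
∠(n_0, n_5) = 157.62°
δ = |180° − 157.62°| = 22.38°
22.38° ≤ 2α = 69.98°  →  valid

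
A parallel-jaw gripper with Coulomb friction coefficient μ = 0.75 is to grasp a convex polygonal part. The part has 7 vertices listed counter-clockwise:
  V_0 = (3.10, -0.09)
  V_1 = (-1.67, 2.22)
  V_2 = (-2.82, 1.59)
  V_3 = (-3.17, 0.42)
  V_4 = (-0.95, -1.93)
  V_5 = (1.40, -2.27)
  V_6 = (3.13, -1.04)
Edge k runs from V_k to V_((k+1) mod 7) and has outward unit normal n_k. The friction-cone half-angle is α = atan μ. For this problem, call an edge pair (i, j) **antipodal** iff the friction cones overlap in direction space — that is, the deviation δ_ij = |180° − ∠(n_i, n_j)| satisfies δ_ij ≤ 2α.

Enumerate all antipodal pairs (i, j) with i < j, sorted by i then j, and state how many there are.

count = 9; pairs: (0,3), (0,4), (0,5), (1,4), (1,5), (1,6), (2,5), (2,6), (3,6)

α = atan 0.75 = 36.87°;  2α = 73.74°
n_0 = (+0.4359, +0.9000)
n_1 = (-0.4805, +0.8770)
n_2 = (-0.9581, +0.2866)
n_3 = (-0.7269, -0.6867)
n_4 = (-0.1432, -0.9897)
n_5 = (+0.5795, -0.8150)
n_6 = (+0.9995, +0.0316)
  (0,1): δ = 125.45°  ·
  (0,2): δ = 80.81°  ·
  (0,3): δ = 20.79°  ✓
  (0,4): δ = 17.61°  ✓
  (0,5): δ = 61.25°  ✓
  (0,6): δ = 117.65°  ·
  (1,2): δ = 135.37°  ·
  (1,3): δ = 75.34°  ·
  (1,4): δ = 36.95°  ✓
  (1,5): δ = 6.70°  ✓
  (1,6): δ = 63.09°  ✓
  (2,3): δ = 119.98°  ·
  (2,4): δ = 81.58°  ·
  (2,5): δ = 37.93°  ✓
  (2,6): δ = 18.46°  ✓
  (3,4): δ = 141.60°  ·
  (3,5): δ = 97.96°  ·
  (3,6): δ = 41.56°  ✓
  (4,5): δ = 136.36°  ·
  (4,6): δ = 79.96°  ·
  (5,6): δ = 123.60°  ·
antipodal pairs: 9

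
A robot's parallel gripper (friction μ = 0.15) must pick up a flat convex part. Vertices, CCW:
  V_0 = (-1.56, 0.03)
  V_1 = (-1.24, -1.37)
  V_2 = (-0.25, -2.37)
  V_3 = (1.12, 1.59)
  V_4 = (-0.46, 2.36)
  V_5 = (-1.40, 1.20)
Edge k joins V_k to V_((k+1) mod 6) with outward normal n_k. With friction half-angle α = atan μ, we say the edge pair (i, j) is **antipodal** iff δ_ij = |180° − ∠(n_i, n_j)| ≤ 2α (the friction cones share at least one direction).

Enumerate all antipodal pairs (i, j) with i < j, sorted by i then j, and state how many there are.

count = 1; pairs: (2,5)

α = atan 0.15 = 8.53°;  2α = 17.06°
n_0 = (-0.9749, -0.2228)
n_1 = (-0.7107, -0.7035)
n_2 = (+0.9450, -0.3269)
n_3 = (+0.4381, +0.8989)
n_4 = (-0.7769, +0.6296)
n_5 = (-0.9908, +0.1355)
  (0,1): δ = 148.16°  ·
  (0,2): δ = 31.96°  ·
  (0,3): δ = 51.14°  ·
  (0,4): δ = 128.11°  ·
  (0,5): δ = 159.34°  ·
  (1,2): δ = 63.80°  ·
  (1,3): δ = 19.31°  ·
  (1,4): δ = 96.27°  ·
  (1,5): δ = 127.50°  ·
  (2,3): δ = 96.90°  ·
  (2,4): δ = 19.94°  ·
  (2,5): δ = 11.30°  ✓
  (3,4): δ = 103.04°  ·
  (3,5): δ = 71.81°  ·
  (4,5): δ = 148.77°  ·
antipodal pairs: 1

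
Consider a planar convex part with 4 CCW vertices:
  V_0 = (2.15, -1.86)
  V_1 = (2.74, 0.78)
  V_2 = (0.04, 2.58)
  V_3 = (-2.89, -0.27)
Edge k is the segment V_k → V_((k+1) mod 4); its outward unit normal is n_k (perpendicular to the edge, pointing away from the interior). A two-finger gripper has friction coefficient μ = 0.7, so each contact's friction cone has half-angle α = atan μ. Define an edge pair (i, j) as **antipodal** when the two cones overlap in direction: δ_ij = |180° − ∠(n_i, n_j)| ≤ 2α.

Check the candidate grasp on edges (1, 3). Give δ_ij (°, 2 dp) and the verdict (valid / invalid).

α = atan 0.7 = 34.99°;  2α = 69.98°
edge 1: e_1 = (-2.70, +1.80);  n_1 = (+0.5547, +0.8321)
edge 3: e_3 = (+5.04, -1.59);  n_3 = (-0.3009, -0.9537)
∠(n_1, n_3) = 163.82°
δ = |180° − 163.82°| = 16.18°
16.18° ≤ 2α = 69.98°  →  valid

δ = 16.18°, valid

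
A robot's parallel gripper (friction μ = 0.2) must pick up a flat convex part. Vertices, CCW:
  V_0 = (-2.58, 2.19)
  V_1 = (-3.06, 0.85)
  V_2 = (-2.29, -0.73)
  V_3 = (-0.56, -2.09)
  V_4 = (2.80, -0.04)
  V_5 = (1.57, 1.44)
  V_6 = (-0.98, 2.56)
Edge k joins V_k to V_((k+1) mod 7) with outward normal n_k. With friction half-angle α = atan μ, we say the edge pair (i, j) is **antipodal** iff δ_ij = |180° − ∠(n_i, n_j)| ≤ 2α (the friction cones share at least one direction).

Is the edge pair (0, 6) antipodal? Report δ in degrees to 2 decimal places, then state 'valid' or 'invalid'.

α = atan 0.2 = 11.31°;  2α = 22.62°
edge 0: e_0 = (-0.48, -1.34);  n_0 = (-0.9414, +0.3372)
edge 6: e_6 = (-1.60, -0.37);  n_6 = (-0.2253, +0.9743)
∠(n_0, n_6) = 57.27°
δ = |180° − 57.27°| = 122.73°
122.73° > 2α = 22.62°  →  invalid

δ = 122.73°, invalid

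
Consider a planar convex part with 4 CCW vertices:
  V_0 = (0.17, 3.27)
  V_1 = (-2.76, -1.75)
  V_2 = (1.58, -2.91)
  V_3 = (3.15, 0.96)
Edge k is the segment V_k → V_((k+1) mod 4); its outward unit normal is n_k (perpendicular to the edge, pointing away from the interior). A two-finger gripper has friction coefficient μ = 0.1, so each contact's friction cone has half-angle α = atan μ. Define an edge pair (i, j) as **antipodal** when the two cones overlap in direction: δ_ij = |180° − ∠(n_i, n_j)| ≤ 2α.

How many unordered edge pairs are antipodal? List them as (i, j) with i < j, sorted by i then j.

α = atan 0.1 = 5.71°;  2α = 11.42°
n_0 = (-0.8637, +0.5041)
n_1 = (-0.2582, -0.9661)
n_2 = (+0.9266, -0.3759)
n_3 = (+0.6127, +0.7904)
  (0,1): δ = 74.69°  ·
  (0,2): δ = 8.19°  ✓
  (0,3): δ = 82.49°  ·
  (1,2): δ = 97.12°  ·
  (1,3): δ = 22.82°  ·
  (2,3): δ = 105.70°  ·
antipodal pairs: 1

count = 1; pairs: (0,2)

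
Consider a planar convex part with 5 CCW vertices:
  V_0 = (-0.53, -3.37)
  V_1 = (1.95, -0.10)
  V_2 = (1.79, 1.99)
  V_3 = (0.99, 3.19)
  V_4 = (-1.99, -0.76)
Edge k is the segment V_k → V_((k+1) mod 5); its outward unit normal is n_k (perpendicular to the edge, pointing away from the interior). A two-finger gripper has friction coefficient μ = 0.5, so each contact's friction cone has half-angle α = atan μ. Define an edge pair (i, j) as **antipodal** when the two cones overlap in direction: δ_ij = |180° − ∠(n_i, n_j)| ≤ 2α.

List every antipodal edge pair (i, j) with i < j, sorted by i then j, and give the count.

α = atan 0.5 = 26.57°;  2α = 53.13°
n_0 = (+0.7968, -0.6043)
n_1 = (+0.9971, +0.0763)
n_2 = (+0.8321, +0.5547)
n_3 = (-0.7983, +0.6023)
n_4 = (-0.8727, -0.4882)
  (0,1): δ = 138.45°  ·
  (0,2): δ = 109.13°  ·
  (0,3): δ = 0.15°  ✓
  (0,4): δ = 66.40°  ·
  (1,2): δ = 150.69°  ·
  (1,3): δ = 41.41°  ✓
  (1,4): δ = 24.84°  ✓
  (2,3): δ = 70.72°  ·
  (2,4): δ = 4.47°  ✓
  (3,4): δ = 113.75°  ·
antipodal pairs: 4

count = 4; pairs: (0,3), (1,3), (1,4), (2,4)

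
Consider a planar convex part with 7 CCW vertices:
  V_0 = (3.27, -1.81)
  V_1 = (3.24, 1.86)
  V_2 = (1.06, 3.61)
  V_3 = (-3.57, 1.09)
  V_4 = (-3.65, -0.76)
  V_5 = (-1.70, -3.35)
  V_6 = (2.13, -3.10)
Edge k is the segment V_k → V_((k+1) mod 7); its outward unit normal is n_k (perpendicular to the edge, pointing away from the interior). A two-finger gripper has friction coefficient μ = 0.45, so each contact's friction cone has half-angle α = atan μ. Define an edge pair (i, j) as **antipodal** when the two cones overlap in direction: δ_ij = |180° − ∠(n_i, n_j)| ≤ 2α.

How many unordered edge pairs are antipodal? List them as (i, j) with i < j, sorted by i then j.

α = atan 0.45 = 24.23°;  2α = 48.46°
n_0 = (+1.0000, +0.0082)
n_1 = (+0.6260, +0.7798)
n_2 = (-0.4781, +0.8783)
n_3 = (-0.9991, +0.0432)
n_4 = (-0.7989, -0.6015)
n_5 = (+0.0651, -0.9979)
n_6 = (+0.7493, -0.6622)
  (0,1): δ = 129.22°  ·
  (0,2): δ = 61.91°  ·
  (0,3): δ = 2.94°  ✓
  (0,4): δ = 36.51°  ✓
  (0,5): δ = 93.27°  ·
  (0,6): δ = 138.06°  ·
  (1,2): δ = 112.69°  ·
  (1,3): δ = 53.72°  ·
  (1,4): δ = 14.27°  ✓
  (1,5): δ = 42.49°  ✓
  (1,6): δ = 87.29°  ·
  (2,3): δ = 121.03°  ·
  (2,4): δ = 81.58°  ·
  (2,5): δ = 24.82°  ✓
  (2,6): δ = 19.97°  ✓
  (3,4): δ = 140.55°  ·
  (3,5): δ = 83.79°  ·
  (3,6): δ = 38.99°  ✓
  (4,5): δ = 123.24°  ·
  (4,6): δ = 78.44°  ·
  (5,6): δ = 135.20°  ·
antipodal pairs: 7

count = 7; pairs: (0,3), (0,4), (1,4), (1,5), (2,5), (2,6), (3,6)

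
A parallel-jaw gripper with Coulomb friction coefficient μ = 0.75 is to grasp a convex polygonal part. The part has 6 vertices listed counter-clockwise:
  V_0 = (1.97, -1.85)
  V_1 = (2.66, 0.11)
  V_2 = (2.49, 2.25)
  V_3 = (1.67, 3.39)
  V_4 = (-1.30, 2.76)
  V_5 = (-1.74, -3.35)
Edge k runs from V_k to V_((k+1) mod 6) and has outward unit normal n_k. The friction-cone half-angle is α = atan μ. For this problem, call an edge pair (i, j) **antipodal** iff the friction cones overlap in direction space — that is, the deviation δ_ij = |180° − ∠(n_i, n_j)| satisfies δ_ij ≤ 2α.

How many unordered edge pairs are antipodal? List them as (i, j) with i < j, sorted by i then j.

count = 6; pairs: (0,3), (0,4), (1,4), (2,4), (3,5), (4,5)

α = atan 0.75 = 36.87°;  2α = 73.74°
n_0 = (+0.9433, -0.3321)
n_1 = (+0.9969, +0.0792)
n_2 = (+0.8118, +0.5839)
n_3 = (-0.2075, +0.9782)
n_4 = (-0.9974, +0.0718)
n_5 = (+0.3748, -0.9271)
  (0,1): δ = 156.06°  ·
  (0,2): δ = 124.88°  ·
  (0,3): δ = 58.63°  ✓
  (0,4): δ = 15.28°  ✓
  (0,5): δ = 131.41°  ·
  (1,2): δ = 148.81°  ·
  (1,3): δ = 82.57°  ·
  (1,4): δ = 8.66°  ✓
  (1,5): δ = 107.47°  ·
  (2,3): δ = 113.75°  ·
  (2,4): δ = 39.85°  ✓
  (2,5): δ = 76.29°  ·
  (3,4): δ = 106.10°  ·
  (3,5): δ = 10.04°  ✓
  (4,5): δ = 63.87°  ✓
antipodal pairs: 6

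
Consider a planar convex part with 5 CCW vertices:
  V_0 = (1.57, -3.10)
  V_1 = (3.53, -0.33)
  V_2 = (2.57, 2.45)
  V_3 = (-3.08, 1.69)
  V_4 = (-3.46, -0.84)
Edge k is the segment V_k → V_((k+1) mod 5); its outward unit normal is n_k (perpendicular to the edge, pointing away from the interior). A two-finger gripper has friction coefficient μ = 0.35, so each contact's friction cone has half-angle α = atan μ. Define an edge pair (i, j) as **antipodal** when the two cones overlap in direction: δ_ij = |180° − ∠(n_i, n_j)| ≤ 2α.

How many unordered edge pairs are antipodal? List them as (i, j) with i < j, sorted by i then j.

count = 3; pairs: (0,3), (1,3), (2,4)

α = atan 0.35 = 19.29°;  2α = 38.58°
n_0 = (+0.8163, -0.5776)
n_1 = (+0.9452, +0.3264)
n_2 = (-0.1333, +0.9911)
n_3 = (-0.9889, +0.1485)
n_4 = (-0.4098, -0.9122)
  (0,1): δ = 125.67°  ·
  (0,2): δ = 47.06°  ·
  (0,3): δ = 26.74°  ✓
  (0,4): δ = 101.09°  ·
  (1,2): δ = 101.39°  ·
  (1,3): δ = 27.59°  ✓
  (1,4): δ = 46.75°  ·
  (2,3): δ = 106.20°  ·
  (2,4): δ = 31.86°  ✓
  (3,4): δ = 105.65°  ·
antipodal pairs: 3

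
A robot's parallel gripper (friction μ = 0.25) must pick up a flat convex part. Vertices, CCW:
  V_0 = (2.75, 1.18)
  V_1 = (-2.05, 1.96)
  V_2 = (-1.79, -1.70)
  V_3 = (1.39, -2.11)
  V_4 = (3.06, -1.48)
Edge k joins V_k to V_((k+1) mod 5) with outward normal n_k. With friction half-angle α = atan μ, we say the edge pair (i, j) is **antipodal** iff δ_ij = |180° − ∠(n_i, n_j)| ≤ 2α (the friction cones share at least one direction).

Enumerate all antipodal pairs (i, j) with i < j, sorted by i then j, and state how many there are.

count = 2; pairs: (0,2), (1,4)

α = atan 0.25 = 14.04°;  2α = 28.07°
n_0 = (+0.1604, +0.9871)
n_1 = (-0.9975, -0.0709)
n_2 = (-0.1279, -0.9918)
n_3 = (+0.3530, -0.9356)
n_4 = (+0.9933, +0.1158)
  (0,1): δ = 76.71°  ·
  (0,2): δ = 1.88°  ✓
  (0,3): δ = 29.90°  ·
  (0,4): δ = 105.88°  ·
  (1,2): δ = 101.41°  ·
  (1,3): δ = 73.39°  ·
  (1,4): δ = 2.58°  ✓
  (2,3): δ = 151.98°  ·
  (2,4): δ = 76.01°  ·
  (3,4): δ = 104.02°  ·
antipodal pairs: 2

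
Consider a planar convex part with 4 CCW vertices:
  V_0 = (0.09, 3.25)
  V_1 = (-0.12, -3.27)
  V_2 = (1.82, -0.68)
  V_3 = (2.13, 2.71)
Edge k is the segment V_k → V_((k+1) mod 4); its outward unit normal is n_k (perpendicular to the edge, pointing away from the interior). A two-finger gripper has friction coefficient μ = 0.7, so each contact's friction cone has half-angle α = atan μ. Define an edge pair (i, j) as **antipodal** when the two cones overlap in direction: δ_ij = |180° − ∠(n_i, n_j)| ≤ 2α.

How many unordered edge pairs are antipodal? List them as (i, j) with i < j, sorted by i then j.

α = atan 0.7 = 34.99°;  2α = 69.98°
n_0 = (-0.9995, +0.0322)
n_1 = (+0.8004, -0.5995)
n_2 = (+0.9958, -0.0911)
n_3 = (+0.2559, +0.9667)
  (0,1): δ = 34.99°  ✓
  (0,2): δ = 3.38°  ✓
  (0,3): δ = 77.02°  ·
  (1,2): δ = 148.39°  ·
  (1,3): δ = 67.99°  ✓
  (2,3): δ = 99.60°  ·
antipodal pairs: 3

count = 3; pairs: (0,1), (0,2), (1,3)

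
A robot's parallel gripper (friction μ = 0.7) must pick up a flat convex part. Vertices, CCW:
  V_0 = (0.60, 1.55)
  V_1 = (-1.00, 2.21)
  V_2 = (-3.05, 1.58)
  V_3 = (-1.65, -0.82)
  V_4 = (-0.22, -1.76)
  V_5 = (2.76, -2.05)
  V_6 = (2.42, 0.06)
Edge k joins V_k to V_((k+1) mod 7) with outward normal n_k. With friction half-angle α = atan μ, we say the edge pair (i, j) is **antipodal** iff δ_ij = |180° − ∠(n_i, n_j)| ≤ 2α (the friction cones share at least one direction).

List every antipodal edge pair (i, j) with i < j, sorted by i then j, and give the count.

count = 10; pairs: (0,2), (0,3), (0,4), (1,3), (1,4), (2,5), (2,6), (3,5), (3,6), (4,6)

α = atan 0.7 = 34.99°;  2α = 69.98°
n_0 = (+0.3813, +0.9244)
n_1 = (-0.2938, +0.9559)
n_2 = (-0.8638, -0.5039)
n_3 = (-0.5493, -0.8356)
n_4 = (-0.0969, -0.9953)
n_5 = (+0.9873, +0.1591)
n_6 = (+0.6335, +0.7738)
  (0,1): δ = 140.50°  ·
  (0,2): δ = 37.33°  ✓
  (0,3): δ = 10.90°  ✓
  (0,4): δ = 16.86°  ✓
  (0,5): δ = 121.57°  ·
  (0,6): δ = 163.11°  ·
  (1,2): δ = 76.83°  ·
  (1,3): δ = 50.40°  ✓
  (1,4): δ = 22.64°  ✓
  (1,5): δ = 82.07°  ·
  (1,6): δ = 123.61°  ·
  (2,3): δ = 153.58°  ·
  (2,4): δ = 125.81°  ·
  (2,5): δ = 21.10°  ✓
  (2,6): δ = 20.44°  ✓
  (3,4): δ = 152.24°  ·
  (3,5): δ = 47.53°  ✓
  (3,6): δ = 5.99°  ✓
  (4,5): δ = 75.29°  ·
  (4,6): δ = 33.75°  ✓
  (5,6): δ = 138.46°  ·
antipodal pairs: 10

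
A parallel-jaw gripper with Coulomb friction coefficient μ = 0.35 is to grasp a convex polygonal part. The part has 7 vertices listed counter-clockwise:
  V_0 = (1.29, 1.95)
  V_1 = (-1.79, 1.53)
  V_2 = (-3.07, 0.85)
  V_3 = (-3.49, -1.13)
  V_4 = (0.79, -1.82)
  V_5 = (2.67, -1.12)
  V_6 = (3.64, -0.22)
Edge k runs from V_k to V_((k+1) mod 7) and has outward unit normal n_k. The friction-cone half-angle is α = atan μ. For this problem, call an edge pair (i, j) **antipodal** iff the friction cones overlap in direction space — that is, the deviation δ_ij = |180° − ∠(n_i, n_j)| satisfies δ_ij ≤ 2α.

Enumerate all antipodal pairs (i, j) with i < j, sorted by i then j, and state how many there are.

count = 8; pairs: (0,3), (0,4), (0,5), (1,3), (1,4), (1,5), (2,5), (3,6)

α = atan 0.35 = 19.29°;  2α = 38.58°
n_0 = (-0.1351, +0.9908)
n_1 = (-0.4692, +0.8831)
n_2 = (-0.9782, +0.2075)
n_3 = (-0.1592, -0.9873)
n_4 = (+0.3489, -0.9371)
n_5 = (+0.6802, -0.7331)
n_6 = (+0.6784, +0.7347)
  (0,1): δ = 159.79°  ·
  (0,2): δ = 109.74°  ·
  (0,3): δ = 16.92°  ✓
  (0,4): δ = 12.66°  ✓
  (0,5): δ = 35.09°  ✓
  (0,6): δ = 129.52°  ·
  (1,2): δ = 129.96°  ·
  (1,3): δ = 37.14°  ✓
  (1,4): δ = 7.56°  ✓
  (1,5): δ = 14.88°  ✓
  (1,6): δ = 109.30°  ·
  (2,3): δ = 87.18°  ·
  (2,4): δ = 57.60°  ·
  (2,5): δ = 35.17°  ✓
  (2,6): δ = 59.26°  ·
  (3,4): δ = 150.42°  ·
  (3,5): δ = 127.99°  ·
  (3,6): δ = 33.56°  ✓
  (4,5): δ = 157.57°  ·
  (4,6): δ = 63.14°  ·
  (5,6): δ = 85.58°  ·
antipodal pairs: 8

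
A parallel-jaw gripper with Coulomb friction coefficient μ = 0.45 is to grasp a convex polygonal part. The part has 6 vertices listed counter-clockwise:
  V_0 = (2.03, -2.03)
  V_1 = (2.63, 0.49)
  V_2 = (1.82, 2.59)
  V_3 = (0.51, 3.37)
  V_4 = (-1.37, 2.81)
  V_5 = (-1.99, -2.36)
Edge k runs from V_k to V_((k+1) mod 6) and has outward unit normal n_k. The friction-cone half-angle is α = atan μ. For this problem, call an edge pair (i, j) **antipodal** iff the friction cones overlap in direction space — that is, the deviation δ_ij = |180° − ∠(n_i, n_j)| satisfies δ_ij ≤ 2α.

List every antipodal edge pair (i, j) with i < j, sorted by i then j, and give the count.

α = atan 0.45 = 24.23°;  2α = 48.46°
n_0 = (+0.9728, -0.2316)
n_1 = (+0.9330, +0.3599)
n_2 = (+0.5116, +0.8592)
n_3 = (-0.2855, +0.9584)
n_4 = (-0.9929, +0.1191)
n_5 = (+0.0818, -0.9966)
  (0,1): δ = 145.52°  ·
  (0,2): δ = 107.38°  ·
  (0,3): δ = 60.02°  ·
  (0,4): δ = 6.55°  ✓
  (0,5): δ = 108.09°  ·
  (1,2): δ = 141.86°  ·
  (1,3): δ = 94.51°  ·
  (1,4): δ = 27.93°  ✓
  (1,5): δ = 73.60°  ·
  (2,3): δ = 132.64°  ·
  (2,4): δ = 66.07°  ·
  (2,5): δ = 35.46°  ✓
  (3,4): δ = 113.43°  ·
  (3,5): δ = 11.89°  ✓
  (4,5): δ = 78.47°  ·
antipodal pairs: 4

count = 4; pairs: (0,4), (1,4), (2,5), (3,5)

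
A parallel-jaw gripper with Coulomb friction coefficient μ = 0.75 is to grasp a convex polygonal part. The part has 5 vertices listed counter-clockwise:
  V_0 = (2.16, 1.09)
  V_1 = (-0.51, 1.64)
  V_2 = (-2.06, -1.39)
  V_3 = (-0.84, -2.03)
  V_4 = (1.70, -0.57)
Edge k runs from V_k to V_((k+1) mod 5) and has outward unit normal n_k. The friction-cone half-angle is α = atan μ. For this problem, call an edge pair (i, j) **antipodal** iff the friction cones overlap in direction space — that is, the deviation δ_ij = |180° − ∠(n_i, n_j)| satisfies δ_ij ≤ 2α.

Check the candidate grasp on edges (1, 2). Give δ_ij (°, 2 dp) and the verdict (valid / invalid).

δ = 90.59°, invalid

α = atan 0.75 = 36.87°;  2α = 73.74°
edge 1: e_1 = (-1.55, -3.03);  n_1 = (-0.8903, +0.4554)
edge 2: e_2 = (+1.22, -0.64);  n_2 = (-0.4645, -0.8855)
∠(n_1, n_2) = 89.41°
δ = |180° − 89.41°| = 90.59°
90.59° > 2α = 73.74°  →  invalid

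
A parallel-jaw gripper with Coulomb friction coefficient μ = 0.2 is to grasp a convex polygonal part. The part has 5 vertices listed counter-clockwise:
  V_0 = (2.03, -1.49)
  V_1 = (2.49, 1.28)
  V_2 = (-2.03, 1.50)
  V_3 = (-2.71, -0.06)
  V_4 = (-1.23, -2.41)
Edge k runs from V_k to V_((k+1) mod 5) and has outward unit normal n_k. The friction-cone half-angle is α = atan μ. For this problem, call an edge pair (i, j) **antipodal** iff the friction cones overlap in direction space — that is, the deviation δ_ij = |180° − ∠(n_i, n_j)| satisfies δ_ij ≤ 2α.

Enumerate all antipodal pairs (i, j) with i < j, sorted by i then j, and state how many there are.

count = 2; pairs: (0,2), (1,4)

α = atan 0.2 = 11.31°;  2α = 22.62°
n_0 = (+0.9865, -0.1638)
n_1 = (+0.0486, +0.9988)
n_2 = (-0.9167, +0.3996)
n_3 = (-0.8462, -0.5329)
n_4 = (+0.2716, -0.9624)
  (0,1): δ = 83.36°  ·
  (0,2): δ = 14.12°  ✓
  (0,3): δ = 41.63°  ·
  (0,4): δ = 115.19°  ·
  (1,2): δ = 110.77°  ·
  (1,3): δ = 55.01°  ·
  (1,4): δ = 18.55°  ✓
  (2,3): δ = 124.25°  ·
  (2,4): δ = 50.69°  ·
  (3,4): δ = 106.44°  ·
antipodal pairs: 2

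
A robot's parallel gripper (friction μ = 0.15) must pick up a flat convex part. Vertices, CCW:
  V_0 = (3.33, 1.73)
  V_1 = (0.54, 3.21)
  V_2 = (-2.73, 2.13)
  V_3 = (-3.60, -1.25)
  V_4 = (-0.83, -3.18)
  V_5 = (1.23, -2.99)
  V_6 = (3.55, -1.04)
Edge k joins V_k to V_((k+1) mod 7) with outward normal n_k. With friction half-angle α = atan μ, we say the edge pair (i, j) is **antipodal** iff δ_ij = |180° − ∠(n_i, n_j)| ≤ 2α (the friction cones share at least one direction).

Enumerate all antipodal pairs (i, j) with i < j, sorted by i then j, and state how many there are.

α = atan 0.15 = 8.53°;  2α = 17.06°
n_0 = (+0.4686, +0.8834)
n_1 = (-0.3136, +0.9496)
n_2 = (-0.9684, +0.2493)
n_3 = (-0.5717, -0.8205)
n_4 = (+0.0918, -0.9958)
n_5 = (+0.6434, -0.7655)
n_6 = (+0.9969, +0.0792)
  (0,1): δ = 133.78°  ·
  (0,2): δ = 76.49°  ·
  (0,3): δ = 6.92°  ✓
  (0,4): δ = 33.21°  ·
  (0,5): δ = 67.99°  ·
  (0,6): δ = 122.49°  ·
  (1,2): δ = 122.71°  ·
  (1,3): δ = 53.14°  ·
  (1,4): δ = 13.01°  ✓
  (1,5): δ = 21.77°  ·
  (1,6): δ = 76.26°  ·
  (2,3): δ = 110.43°  ·
  (2,4): δ = 70.30°  ·
  (2,5): δ = 35.52°  ·
  (2,6): δ = 18.98°  ·
  (3,4): δ = 139.86°  ·
  (3,5): δ = 105.09°  ·
  (3,6): δ = 50.59°  ·
  (4,5): δ = 145.22°  ·
  (4,6): δ = 90.73°  ·
  (5,6): δ = 125.51°  ·
antipodal pairs: 2

count = 2; pairs: (0,3), (1,4)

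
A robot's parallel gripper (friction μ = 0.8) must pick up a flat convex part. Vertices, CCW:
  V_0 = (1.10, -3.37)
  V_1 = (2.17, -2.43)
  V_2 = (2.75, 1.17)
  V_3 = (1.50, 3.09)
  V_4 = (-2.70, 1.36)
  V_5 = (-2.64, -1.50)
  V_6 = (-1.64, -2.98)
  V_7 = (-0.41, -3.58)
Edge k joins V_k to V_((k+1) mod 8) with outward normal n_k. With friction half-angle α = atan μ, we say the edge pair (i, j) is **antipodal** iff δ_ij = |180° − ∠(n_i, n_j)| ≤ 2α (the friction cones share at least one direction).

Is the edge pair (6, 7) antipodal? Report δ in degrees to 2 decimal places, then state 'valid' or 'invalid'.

δ = 146.08°, invalid

α = atan 0.8 = 38.66°;  2α = 77.32°
edge 6: e_6 = (+1.23, -0.60);  n_6 = (-0.4384, -0.8988)
edge 7: e_7 = (+1.51, +0.21);  n_7 = (+0.1377, -0.9905)
∠(n_6, n_7) = 33.92°
δ = |180° − 33.92°| = 146.08°
146.08° > 2α = 77.32°  →  invalid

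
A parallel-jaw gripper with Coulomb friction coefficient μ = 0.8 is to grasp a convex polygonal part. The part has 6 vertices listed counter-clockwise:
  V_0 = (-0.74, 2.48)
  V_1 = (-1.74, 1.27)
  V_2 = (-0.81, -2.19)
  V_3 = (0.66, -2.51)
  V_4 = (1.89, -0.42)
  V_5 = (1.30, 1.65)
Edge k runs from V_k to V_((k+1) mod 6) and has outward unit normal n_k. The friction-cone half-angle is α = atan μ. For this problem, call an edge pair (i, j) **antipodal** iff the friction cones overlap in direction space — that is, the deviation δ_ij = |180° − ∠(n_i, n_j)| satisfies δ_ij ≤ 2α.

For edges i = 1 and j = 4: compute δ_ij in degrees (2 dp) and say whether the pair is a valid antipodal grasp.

α = atan 0.8 = 38.66°;  2α = 77.32°
edge 1: e_1 = (+0.93, -3.46);  n_1 = (-0.9657, -0.2596)
edge 4: e_4 = (-0.59, +2.07);  n_4 = (+0.9617, +0.2741)
∠(n_1, n_4) = 179.14°
δ = |180° − 179.14°| = 0.86°
0.86° ≤ 2α = 77.32°  →  valid

δ = 0.86°, valid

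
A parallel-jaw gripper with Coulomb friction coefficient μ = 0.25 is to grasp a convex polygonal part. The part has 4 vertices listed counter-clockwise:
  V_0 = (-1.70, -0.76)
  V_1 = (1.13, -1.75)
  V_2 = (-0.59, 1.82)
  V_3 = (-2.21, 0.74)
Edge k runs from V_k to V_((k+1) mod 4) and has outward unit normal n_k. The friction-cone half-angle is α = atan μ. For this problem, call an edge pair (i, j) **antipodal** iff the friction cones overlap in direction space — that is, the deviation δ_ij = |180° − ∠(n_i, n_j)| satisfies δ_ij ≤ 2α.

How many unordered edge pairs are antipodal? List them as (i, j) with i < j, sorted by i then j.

count = 1; pairs: (1,3)

α = atan 0.25 = 14.04°;  2α = 28.07°
n_0 = (-0.3302, -0.9439)
n_1 = (+0.9009, +0.4340)
n_2 = (-0.5547, +0.8321)
n_3 = (-0.9468, -0.3219)
  (0,1): δ = 44.99°  ·
  (0,2): δ = 52.97°  ·
  (0,3): δ = 128.06°  ·
  (1,2): δ = 82.03°  ·
  (1,3): δ = 6.95°  ✓
  (2,3): δ = 104.91°  ·
antipodal pairs: 1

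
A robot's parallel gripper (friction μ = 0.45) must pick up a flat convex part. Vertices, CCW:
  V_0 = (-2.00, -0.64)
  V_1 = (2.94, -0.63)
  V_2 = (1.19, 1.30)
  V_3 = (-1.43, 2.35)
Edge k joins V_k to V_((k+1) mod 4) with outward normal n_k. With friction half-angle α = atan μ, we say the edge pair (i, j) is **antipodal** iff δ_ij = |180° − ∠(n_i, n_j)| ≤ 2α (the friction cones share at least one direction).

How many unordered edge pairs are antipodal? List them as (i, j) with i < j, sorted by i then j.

α = atan 0.45 = 24.23°;  2α = 48.46°
n_0 = (+0.0020, -1.0000)
n_1 = (+0.7408, +0.6717)
n_2 = (+0.3720, +0.9282)
n_3 = (-0.9823, +0.1873)
  (0,1): δ = 47.92°  ✓
  (0,2): δ = 21.96°  ✓
  (0,3): δ = 79.09°  ·
  (1,2): δ = 154.04°  ·
  (1,3): δ = 52.99°  ·
  (2,3): δ = 78.95°  ·
antipodal pairs: 2

count = 2; pairs: (0,1), (0,2)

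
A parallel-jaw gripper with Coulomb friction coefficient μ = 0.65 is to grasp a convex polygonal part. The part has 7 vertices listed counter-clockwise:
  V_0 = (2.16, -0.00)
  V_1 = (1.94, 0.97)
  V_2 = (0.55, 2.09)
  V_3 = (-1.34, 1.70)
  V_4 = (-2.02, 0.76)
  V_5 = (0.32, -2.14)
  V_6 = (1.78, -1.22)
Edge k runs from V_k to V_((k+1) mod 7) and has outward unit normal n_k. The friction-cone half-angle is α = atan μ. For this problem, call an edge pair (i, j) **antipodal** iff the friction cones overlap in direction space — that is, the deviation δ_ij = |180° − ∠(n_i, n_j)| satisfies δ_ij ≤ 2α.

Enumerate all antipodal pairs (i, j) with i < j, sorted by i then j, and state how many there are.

α = atan 0.65 = 33.02°;  2α = 66.05°
n_0 = (+0.9752, +0.2212)
n_1 = (+0.6274, +0.7787)
n_2 = (-0.2021, +0.9794)
n_3 = (-0.8102, +0.5861)
n_4 = (-0.7782, -0.6280)
n_5 = (+0.5331, -0.8460)
n_6 = (+0.9548, -0.2974)
  (0,1): δ = 141.64°  ·
  (0,2): δ = 91.12°  ·
  (0,3): δ = 48.66°  ✓
  (0,4): δ = 26.12°  ✓
  (0,5): δ = 109.44°  ·
  (0,6): δ = 149.92°  ·
  (1,2): δ = 129.48°  ·
  (1,3): δ = 87.02°  ·
  (1,4): δ = 12.24°  ✓
  (1,5): δ = 71.08°  ·
  (1,6): δ = 111.56°  ·
  (2,3): δ = 137.54°  ·
  (2,4): δ = 62.76°  ✓
  (2,5): δ = 20.56°  ✓
  (2,6): δ = 61.04°  ✓
  (3,4): δ = 105.22°  ·
  (3,5): δ = 21.90°  ✓
  (3,6): δ = 18.58°  ✓
  (4,5): δ = 96.68°  ·
  (4,6): δ = 56.20°  ✓
  (5,6): δ = 139.52°  ·
antipodal pairs: 9

count = 9; pairs: (0,3), (0,4), (1,4), (2,4), (2,5), (2,6), (3,5), (3,6), (4,6)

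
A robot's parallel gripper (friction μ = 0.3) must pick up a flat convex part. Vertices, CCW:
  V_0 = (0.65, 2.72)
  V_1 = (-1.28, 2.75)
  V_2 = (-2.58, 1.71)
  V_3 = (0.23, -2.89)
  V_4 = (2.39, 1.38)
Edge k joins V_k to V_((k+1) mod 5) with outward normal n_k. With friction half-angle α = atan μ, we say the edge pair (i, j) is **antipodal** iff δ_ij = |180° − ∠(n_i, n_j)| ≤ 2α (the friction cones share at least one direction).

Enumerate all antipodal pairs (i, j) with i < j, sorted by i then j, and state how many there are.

α = atan 0.3 = 16.70°;  2α = 33.40°
n_0 = (+0.0155, +0.9999)
n_1 = (-0.6247, +0.7809)
n_2 = (-0.8534, -0.5213)
n_3 = (+0.8923, -0.4514)
n_4 = (+0.6102, +0.7923)
  (0,1): δ = 140.45°  ·
  (0,2): δ = 57.69°  ·
  (0,3): δ = 64.06°  ·
  (0,4): δ = 143.29°  ·
  (1,2): δ = 97.24°  ·
  (1,3): δ = 24.51°  ✓
  (1,4): δ = 103.74°  ·
  (2,3): δ = 58.25°  ·
  (2,4): δ = 20.98°  ✓
  (3,4): δ = 100.77°  ·
antipodal pairs: 2

count = 2; pairs: (1,3), (2,4)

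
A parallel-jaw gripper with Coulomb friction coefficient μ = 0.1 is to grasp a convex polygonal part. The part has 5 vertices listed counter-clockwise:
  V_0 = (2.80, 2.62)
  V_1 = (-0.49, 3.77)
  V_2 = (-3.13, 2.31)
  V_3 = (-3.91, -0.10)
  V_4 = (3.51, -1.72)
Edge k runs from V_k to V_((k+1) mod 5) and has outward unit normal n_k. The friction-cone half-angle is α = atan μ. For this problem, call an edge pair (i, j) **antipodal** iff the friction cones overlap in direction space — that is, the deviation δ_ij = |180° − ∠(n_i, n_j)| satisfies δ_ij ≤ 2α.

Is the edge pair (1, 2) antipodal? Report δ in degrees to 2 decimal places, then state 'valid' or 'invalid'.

α = atan 0.1 = 5.71°;  2α = 11.42°
edge 1: e_1 = (-2.64, -1.46);  n_1 = (-0.4840, +0.8751)
edge 2: e_2 = (-0.78, -2.41);  n_2 = (-0.9514, +0.3079)
∠(n_1, n_2) = 43.12°
δ = |180° − 43.12°| = 136.88°
136.88° > 2α = 11.42°  →  invalid

δ = 136.88°, invalid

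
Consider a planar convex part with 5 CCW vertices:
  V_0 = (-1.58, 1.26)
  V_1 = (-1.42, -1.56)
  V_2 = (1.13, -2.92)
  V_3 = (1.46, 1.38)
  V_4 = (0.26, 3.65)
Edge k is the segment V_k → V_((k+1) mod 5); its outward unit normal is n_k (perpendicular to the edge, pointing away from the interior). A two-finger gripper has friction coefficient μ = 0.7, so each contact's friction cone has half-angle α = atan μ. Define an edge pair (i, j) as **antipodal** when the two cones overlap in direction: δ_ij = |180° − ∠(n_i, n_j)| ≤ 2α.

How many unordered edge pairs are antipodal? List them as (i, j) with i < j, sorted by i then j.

count = 6; pairs: (0,2), (0,3), (1,2), (1,3), (2,4), (3,4)

α = atan 0.7 = 34.99°;  2α = 69.98°
n_0 = (-0.9984, -0.0566)
n_1 = (-0.4706, -0.8824)
n_2 = (+0.9971, -0.0765)
n_3 = (+0.8841, +0.4674)
n_4 = (-0.7924, +0.6100)
  (0,1): δ = 121.32°  ·
  (0,2): δ = 7.64°  ✓
  (0,3): δ = 24.62°  ✓
  (0,4): δ = 139.16°  ·
  (1,2): δ = 66.32°  ✓
  (1,3): δ = 34.07°  ✓
  (1,4): δ = 80.48°  ·
  (2,3): δ = 147.75°  ·
  (2,4): δ = 33.20°  ✓
  (3,4): δ = 65.45°  ✓
antipodal pairs: 6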